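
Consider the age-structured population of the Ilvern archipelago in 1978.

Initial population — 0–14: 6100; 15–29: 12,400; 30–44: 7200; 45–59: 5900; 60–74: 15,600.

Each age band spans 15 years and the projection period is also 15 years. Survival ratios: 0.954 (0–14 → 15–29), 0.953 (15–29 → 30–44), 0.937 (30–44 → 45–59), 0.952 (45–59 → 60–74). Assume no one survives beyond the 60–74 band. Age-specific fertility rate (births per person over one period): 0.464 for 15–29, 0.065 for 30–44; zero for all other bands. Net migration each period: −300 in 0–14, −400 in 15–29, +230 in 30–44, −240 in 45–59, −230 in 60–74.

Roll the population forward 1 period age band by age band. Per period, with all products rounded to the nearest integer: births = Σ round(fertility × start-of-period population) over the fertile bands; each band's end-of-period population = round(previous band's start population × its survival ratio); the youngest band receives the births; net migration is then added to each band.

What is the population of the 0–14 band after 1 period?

5922

Period 1.
Births: 12400 × 0.464 = 5754, 7200 × 0.065 = 468 — total 6222
15–29: 6100 × 0.954 = 5819
30–44: 12400 × 0.953 = 11817
45–59: 7200 × 0.937 = 6746
60–74: 5900 × 0.952 = 5617
Net migration: 0–14 − 300 → 5922; 15–29 − 400 → 5419; 30–44 + 230 → 12047; 45–59 − 240 → 6506; 60–74 − 230 → 5387
Giving 5922 / 5419 / 12047 / 6506 / 5387.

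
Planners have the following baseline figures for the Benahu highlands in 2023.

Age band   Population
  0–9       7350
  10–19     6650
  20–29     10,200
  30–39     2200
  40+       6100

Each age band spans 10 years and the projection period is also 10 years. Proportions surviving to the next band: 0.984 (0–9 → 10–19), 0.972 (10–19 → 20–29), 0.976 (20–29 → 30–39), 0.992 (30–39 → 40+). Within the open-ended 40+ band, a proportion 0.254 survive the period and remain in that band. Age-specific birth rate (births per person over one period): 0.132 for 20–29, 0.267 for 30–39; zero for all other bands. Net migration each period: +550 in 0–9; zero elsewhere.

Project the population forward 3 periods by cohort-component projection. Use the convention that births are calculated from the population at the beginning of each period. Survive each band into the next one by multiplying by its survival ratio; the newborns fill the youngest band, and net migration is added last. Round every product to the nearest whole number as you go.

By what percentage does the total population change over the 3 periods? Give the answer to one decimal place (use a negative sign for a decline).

Numbering the groups 1..5 from youngest to oldest:
[period 1]
Births: 10200 * 0.132 = 1346 ; 2200 * 0.267 = 587 → total 1933
Group 2: 7350 * 0.984 = 7232
Group 3: 6650 * 0.972 = 6464
Group 4: 10200 * 0.976 = 9955
Group 5: 2200 * 0.992 + 6100 * 0.254 = 2182 + 1549 = 3731
Net migration: Group 1 + 550 → 2483
Population now: 0–9=2483, 10–19=7232, 20–29=6464, 30–39=9955, 40+=3731
[period 2]
Births: 6464 * 0.132 = 853 ; 9955 * 0.267 = 2658 → total 3511
Group 2: 2483 * 0.984 = 2443
Group 3: 7232 * 0.972 = 7030
Group 4: 6464 * 0.976 = 6309
Group 5: 9955 * 0.992 + 3731 * 0.254 = 9875 + 948 = 10823
Net migration: Group 1 + 550 → 4061
Population now: 0–9=4061, 10–19=2443, 20–29=7030, 30–39=6309, 40+=10823
[period 3]
Births: 7030 * 0.132 = 928 ; 6309 * 0.267 = 1685 → total 2613
Group 2: 4061 * 0.984 = 3996
Group 3: 2443 * 0.972 = 2375
Group 4: 7030 * 0.976 = 6861
Group 5: 6309 * 0.992 + 10823 * 0.254 = 6259 + 2749 = 9008
Net migration: Group 1 + 550 → 3163
Population now: 0–9=3163, 10–19=3996, 20–29=2375, 30–39=6861, 40+=9008
Total: 32500 → 25403; change = -7097; percentage change = -21.8%

-21.8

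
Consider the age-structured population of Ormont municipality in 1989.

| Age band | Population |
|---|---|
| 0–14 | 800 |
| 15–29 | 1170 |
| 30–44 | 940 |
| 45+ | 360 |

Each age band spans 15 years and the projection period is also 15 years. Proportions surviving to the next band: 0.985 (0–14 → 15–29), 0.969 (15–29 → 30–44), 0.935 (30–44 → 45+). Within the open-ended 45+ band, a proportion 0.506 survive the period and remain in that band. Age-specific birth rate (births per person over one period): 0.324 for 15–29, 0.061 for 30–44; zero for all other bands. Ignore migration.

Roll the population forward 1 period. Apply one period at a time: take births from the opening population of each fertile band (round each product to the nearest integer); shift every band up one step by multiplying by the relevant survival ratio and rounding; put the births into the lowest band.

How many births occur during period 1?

Numbering the groups 1..4 from youngest to oldest:
After projecting period 1:
Births: 1170 × 0.324 = 379, 940 × 0.061 = 57 → total 436
Group 2: 800 × 0.985 = 788
Group 3: 1170 × 0.969 = 1134
Group 4: 940 × 0.935 + 360 × 0.506 = 879 + 182 = 1061
Population now: 0–14=436, 15–29=788, 30–44=1134, 45+=1061

436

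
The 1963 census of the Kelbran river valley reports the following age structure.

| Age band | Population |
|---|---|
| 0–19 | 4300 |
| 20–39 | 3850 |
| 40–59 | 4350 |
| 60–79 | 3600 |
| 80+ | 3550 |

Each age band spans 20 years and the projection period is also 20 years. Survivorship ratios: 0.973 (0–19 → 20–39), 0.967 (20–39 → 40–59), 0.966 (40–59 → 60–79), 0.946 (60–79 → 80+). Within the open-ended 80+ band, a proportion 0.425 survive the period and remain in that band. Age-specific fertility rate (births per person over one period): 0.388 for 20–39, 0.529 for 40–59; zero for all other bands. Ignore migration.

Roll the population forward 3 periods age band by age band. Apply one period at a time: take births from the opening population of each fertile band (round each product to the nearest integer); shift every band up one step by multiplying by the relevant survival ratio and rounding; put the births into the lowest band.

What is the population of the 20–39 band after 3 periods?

Numbering the bands 1..5 from youngest to oldest:
After projecting period 1:
Births: 3850 × 0.388 = 1494, 4350 × 0.529 = 2301 — total 3795
Band 2: 4300 × 0.973 = 4184
Band 3: 3850 × 0.967 = 3723
Band 4: 4350 × 0.966 = 4202
Band 5: 3600 × 0.946 + 3550 × 0.425 = 3406 + 1509 = 4915
Population now: 0–19=3795, 20–39=4184, 40–59=3723, 60–79=4202, 80+=4915
After projecting period 2:
Births: 4184 × 0.388 = 1623, 3723 × 0.529 = 1969 — total 3592
Band 2: 3795 × 0.973 = 3693
Band 3: 4184 × 0.967 = 4046
Band 4: 3723 × 0.966 = 3596
Band 5: 4202 × 0.946 + 4915 × 0.425 = 3975 + 2089 = 6064
Population now: 0–19=3592, 20–39=3693, 40–59=4046, 60–79=3596, 80+=6064
After projecting period 3:
Births: 3693 × 0.388 = 1433, 4046 × 0.529 = 2140 — total 3573
Band 2: 3592 × 0.973 = 3495
Band 3: 3693 × 0.967 = 3571
Band 4: 4046 × 0.966 = 3908
Band 5: 3596 × 0.946 + 6064 × 0.425 = 3402 + 2577 = 5979
Population now: 0–19=3573, 20–39=3495, 40–59=3571, 60–79=3908, 80+=5979

3495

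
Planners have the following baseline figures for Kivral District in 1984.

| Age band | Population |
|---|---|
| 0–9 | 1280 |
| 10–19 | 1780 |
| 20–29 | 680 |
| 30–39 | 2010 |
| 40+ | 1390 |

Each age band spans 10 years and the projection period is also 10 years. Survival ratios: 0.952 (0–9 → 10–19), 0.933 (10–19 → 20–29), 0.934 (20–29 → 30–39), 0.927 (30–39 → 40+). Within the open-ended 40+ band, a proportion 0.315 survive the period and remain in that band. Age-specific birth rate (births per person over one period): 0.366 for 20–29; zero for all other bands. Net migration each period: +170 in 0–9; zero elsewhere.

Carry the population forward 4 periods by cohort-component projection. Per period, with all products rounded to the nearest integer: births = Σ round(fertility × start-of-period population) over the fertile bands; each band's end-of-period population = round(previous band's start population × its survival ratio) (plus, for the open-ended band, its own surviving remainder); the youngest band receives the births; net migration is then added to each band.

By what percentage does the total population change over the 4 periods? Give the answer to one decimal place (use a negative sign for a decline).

Period 1:
Births: 680 × 0.366 = 249
10–19: 1280 × 0.952 = 1219
20–29: 1780 × 0.933 = 1661
30–39: 680 × 0.934 = 635
40+: 2010 × 0.927 + 1390 × 0.315 = 1863 + 438 = 2301
Net migration: 0–9 + 170 → 419
Population now: 0–9=419, 10–19=1219, 20–29=1661, 30–39=635, 40+=2301
Period 2:
Births: 1661 × 0.366 = 608
10–19: 419 × 0.952 = 399
20–29: 1219 × 0.933 = 1137
30–39: 1661 × 0.934 = 1551
40+: 635 × 0.927 + 2301 × 0.315 = 589 + 725 = 1314
Net migration: 0–9 + 170 → 778
Population now: 0–9=778, 10–19=399, 20–29=1137, 30–39=1551, 40+=1314
Period 3:
Births: 1137 × 0.366 = 416
10–19: 778 × 0.952 = 741
20–29: 399 × 0.933 = 372
30–39: 1137 × 0.934 = 1062
40+: 1551 × 0.927 + 1314 × 0.315 = 1438 + 414 = 1852
Net migration: 0–9 + 170 → 586
Population now: 0–9=586, 10–19=741, 20–29=372, 30–39=1062, 40+=1852
Period 4:
Births: 372 × 0.366 = 136
10–19: 586 × 0.952 = 558
20–29: 741 × 0.933 = 691
30–39: 372 × 0.934 = 347
40+: 1062 × 0.927 + 1852 × 0.315 = 984 + 583 = 1567
Net migration: 0–9 + 170 → 306
Population now: 0–9=306, 10–19=558, 20–29=691, 30–39=347, 40+=1567
Total: 7140 → 3469; change = -3671; percentage change = -51.4%

-51.4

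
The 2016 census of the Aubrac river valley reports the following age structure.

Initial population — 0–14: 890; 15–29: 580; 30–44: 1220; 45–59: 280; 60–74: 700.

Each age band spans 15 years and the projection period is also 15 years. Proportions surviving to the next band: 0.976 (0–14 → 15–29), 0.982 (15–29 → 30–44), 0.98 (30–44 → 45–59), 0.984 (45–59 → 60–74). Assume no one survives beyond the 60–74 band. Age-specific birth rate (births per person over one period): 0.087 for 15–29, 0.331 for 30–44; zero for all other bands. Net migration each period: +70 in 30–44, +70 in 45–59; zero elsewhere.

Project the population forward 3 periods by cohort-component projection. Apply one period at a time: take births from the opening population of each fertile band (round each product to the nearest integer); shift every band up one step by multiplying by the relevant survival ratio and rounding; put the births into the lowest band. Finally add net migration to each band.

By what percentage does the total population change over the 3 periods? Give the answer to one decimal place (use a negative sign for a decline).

-23.9

Call the bands 1 to 5, youngest first.
[period 1]
Births: 580 × 0.087 = 50 ; 1220 × 0.331 = 404 ⇒ total 454
Band 2: 890 × 0.976 = 869
Band 3: 580 × 0.982 = 570
Band 4: 1220 × 0.98 = 1196
Band 5: 280 × 0.984 = 276
Net migration: Band 3 + 70 → 640; Band 4 + 70 → 1266
→ [454, 869, 640, 1266, 276]
[period 2]
Births: 869 × 0.087 = 76 ; 640 × 0.331 = 212 ⇒ total 288
Band 2: 454 × 0.976 = 443
Band 3: 869 × 0.982 = 853
Band 4: 640 × 0.98 = 627
Band 5: 1266 × 0.984 = 1246
Net migration: Band 3 + 70 → 923; Band 4 + 70 → 697
→ [288, 443, 923, 697, 1246]
[period 3]
Births: 443 × 0.087 = 39 ; 923 × 0.331 = 306 ⇒ total 345
Band 2: 288 × 0.976 = 281
Band 3: 443 × 0.982 = 435
Band 4: 923 × 0.98 = 905
Band 5: 697 × 0.984 = 686
Net migration: Band 3 + 70 → 505; Band 4 + 70 → 975
→ [345, 281, 505, 975, 686]
Total: 3670 → 2792; change = -878; percentage change = -23.9%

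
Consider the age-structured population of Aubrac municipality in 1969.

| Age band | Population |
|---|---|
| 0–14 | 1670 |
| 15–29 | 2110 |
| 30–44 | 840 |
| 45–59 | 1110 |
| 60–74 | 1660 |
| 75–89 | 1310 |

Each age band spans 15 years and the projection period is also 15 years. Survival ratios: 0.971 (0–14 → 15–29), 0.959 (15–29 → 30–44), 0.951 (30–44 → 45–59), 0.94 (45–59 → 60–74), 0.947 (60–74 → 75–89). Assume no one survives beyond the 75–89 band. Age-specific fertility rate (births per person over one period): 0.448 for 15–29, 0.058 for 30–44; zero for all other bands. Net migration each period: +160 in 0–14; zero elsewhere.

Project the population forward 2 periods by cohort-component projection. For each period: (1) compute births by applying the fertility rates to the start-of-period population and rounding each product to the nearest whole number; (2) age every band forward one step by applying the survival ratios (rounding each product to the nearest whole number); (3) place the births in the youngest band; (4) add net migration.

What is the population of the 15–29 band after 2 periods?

— Period 1 —
Births: 2110 × 0.448 = 945  |  840 × 0.058 = 49 → 994
15–29: 1670 × 0.971 = 1622
30–44: 2110 × 0.959 = 2023
45–59: 840 × 0.951 = 799
60–74: 1110 × 0.94 = 1043
75–89: 1660 × 0.947 = 1572
Net migration: 0–14 + 160 → 1154
End of period: [1154, 1622, 2023, 799, 1043, 1572]
— Period 2 —
Births: 1622 × 0.448 = 727  |  2023 × 0.058 = 117 → 844
15–29: 1154 × 0.971 = 1121
30–44: 1622 × 0.959 = 1555
45–59: 2023 × 0.951 = 1924
60–74: 799 × 0.94 = 751
75–89: 1043 × 0.947 = 988
Net migration: 0–14 + 160 → 1004
End of period: [1004, 1121, 1555, 1924, 751, 988]

1121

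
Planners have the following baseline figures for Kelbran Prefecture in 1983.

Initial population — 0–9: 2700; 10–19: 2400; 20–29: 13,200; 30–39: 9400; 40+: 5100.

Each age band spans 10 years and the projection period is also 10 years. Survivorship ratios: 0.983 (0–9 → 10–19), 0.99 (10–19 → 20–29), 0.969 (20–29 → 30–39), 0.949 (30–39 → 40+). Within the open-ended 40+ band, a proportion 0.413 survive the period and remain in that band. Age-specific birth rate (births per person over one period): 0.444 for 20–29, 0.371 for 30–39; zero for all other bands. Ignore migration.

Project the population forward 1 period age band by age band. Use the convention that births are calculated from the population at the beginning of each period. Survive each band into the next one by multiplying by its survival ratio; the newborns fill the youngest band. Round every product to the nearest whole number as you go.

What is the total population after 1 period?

38196

Period 1.
Births: 13200 × 0.444 = 5861  |  9400 × 0.371 = 3487 → 9348
10–19: 2700 × 0.983 = 2654
20–29: 2400 × 0.99 = 2376
30–39: 13200 × 0.969 = 12791
40+: 9400 × 0.949 + 5100 × 0.413 = 8921 + 2106 = 11027
Giving 9348 / 2654 / 2376 / 12791 / 11027.
Total after period 1: 9348 + 2654 + 2376 + 12791 + 11027 = 38196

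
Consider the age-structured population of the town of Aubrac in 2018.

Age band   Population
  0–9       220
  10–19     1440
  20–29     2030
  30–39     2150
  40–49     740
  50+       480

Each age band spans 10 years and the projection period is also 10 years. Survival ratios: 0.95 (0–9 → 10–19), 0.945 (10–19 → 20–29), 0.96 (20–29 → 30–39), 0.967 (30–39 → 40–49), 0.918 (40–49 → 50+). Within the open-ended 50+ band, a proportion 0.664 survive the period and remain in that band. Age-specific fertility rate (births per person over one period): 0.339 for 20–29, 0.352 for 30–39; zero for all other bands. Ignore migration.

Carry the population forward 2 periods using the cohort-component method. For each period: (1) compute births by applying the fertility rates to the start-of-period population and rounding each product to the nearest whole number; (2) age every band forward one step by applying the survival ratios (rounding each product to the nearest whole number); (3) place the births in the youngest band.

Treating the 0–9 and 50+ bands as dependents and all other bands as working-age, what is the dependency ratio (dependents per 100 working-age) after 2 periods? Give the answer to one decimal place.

78.1

Period 1:
Births: 2030 × 0.339 = 688, 2150 × 0.352 = 757 → total 1445
10–19: 220 × 0.95 = 209
20–29: 1440 × 0.945 = 1361
30–39: 2030 × 0.96 = 1949
40–49: 2150 × 0.967 = 2079
50+: 740 × 0.918 + 480 × 0.664 = 679 + 319 = 998
End of period: [1445, 209, 1361, 1949, 2079, 998]
Period 2:
Births: 1361 × 0.339 = 461, 1949 × 0.352 = 686 → total 1147
10–19: 1445 × 0.95 = 1373
20–29: 209 × 0.945 = 198
30–39: 1361 × 0.96 = 1307
40–49: 1949 × 0.967 = 1885
50+: 2079 × 0.918 + 998 × 0.664 = 1909 + 663 = 2572
End of period: [1147, 1373, 198, 1307, 1885, 2572]
Dependents (band 0–9 + band 50+) = 1147 + 2572 = 3719; working-age = 4763; ratio = 3719/4763 × 100 = 78.1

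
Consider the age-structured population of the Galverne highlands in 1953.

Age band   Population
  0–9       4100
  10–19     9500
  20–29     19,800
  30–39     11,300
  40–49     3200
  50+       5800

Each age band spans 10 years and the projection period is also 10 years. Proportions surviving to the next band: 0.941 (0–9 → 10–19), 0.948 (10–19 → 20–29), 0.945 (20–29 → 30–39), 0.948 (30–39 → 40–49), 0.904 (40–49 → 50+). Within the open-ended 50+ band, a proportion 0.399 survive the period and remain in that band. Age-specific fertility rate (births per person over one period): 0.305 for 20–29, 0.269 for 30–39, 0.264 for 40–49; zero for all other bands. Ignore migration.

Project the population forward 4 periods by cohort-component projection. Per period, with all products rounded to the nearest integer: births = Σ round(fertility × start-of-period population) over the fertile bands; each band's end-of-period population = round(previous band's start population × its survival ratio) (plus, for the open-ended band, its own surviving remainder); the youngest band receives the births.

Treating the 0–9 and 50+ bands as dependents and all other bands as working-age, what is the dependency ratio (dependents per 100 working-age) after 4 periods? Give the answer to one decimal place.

74.3

Period 1.
Births: 19800 × 0.305 = 6039 ; 11300 × 0.269 = 3040 ; 3200 × 0.264 = 845 → 9924
10–19: 4100 × 0.941 = 3858
20–29: 9500 × 0.948 = 9006
30–39: 19800 × 0.945 = 18711
40–49: 11300 × 0.948 = 10712
50+: 3200 × 0.904 + 5800 × 0.399 = 2893 + 2314 = 5207
End of period: [9924, 3858, 9006, 18711, 10712, 5207]
Period 2.
Births: 9006 × 0.305 = 2747 ; 18711 × 0.269 = 5033 ; 10712 × 0.264 = 2828 → 10608
10–19: 9924 × 0.941 = 9338
20–29: 3858 × 0.948 = 3657
30–39: 9006 × 0.945 = 8511
40–49: 18711 × 0.948 = 17738
50+: 10712 × 0.904 + 5207 × 0.399 = 9684 + 2078 = 11762
End of period: [10608, 9338, 3657, 8511, 17738, 11762]
Period 3.
Births: 3657 × 0.305 = 1115 ; 8511 × 0.269 = 2289 ; 17738 × 0.264 = 4683 → 8087
10–19: 10608 × 0.941 = 9982
20–29: 9338 × 0.948 = 8852
30–39: 3657 × 0.945 = 3456
40–49: 8511 × 0.948 = 8068
50+: 17738 × 0.904 + 11762 × 0.399 = 16035 + 4693 = 20728
End of period: [8087, 9982, 8852, 3456, 8068, 20728]
Period 4.
Births: 8852 × 0.305 = 2700 ; 3456 × 0.269 = 930 ; 8068 × 0.264 = 2130 → 5760
10–19: 8087 × 0.941 = 7610
20–29: 9982 × 0.948 = 9463
30–39: 8852 × 0.945 = 8365
40–49: 3456 × 0.948 = 3276
50+: 8068 × 0.904 + 20728 × 0.399 = 7293 + 8270 = 15563
End of period: [5760, 7610, 9463, 8365, 3276, 15563]
Dependents (band 0–9 + band 50+) = 5760 + 15563 = 21323; working-age = 28714; ratio = 21323/28714 × 100 = 74.3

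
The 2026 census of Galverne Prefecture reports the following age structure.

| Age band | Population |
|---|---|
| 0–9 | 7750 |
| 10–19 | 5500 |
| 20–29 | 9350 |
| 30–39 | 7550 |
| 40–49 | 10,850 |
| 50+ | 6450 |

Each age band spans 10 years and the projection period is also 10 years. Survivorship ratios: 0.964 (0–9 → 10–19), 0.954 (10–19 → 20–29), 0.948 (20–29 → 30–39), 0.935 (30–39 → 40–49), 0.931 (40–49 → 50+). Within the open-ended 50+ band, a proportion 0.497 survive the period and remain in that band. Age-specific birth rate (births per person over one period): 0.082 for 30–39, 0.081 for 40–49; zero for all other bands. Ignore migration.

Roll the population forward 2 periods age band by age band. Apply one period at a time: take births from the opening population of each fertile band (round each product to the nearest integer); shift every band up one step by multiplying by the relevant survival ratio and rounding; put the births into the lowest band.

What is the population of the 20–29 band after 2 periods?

7127

Period 1.
Births: 7550 × 0.082 = 619, 10850 × 0.081 = 879 ⇒ total 1498
10–19: 7750 × 0.964 = 7471
20–29: 5500 × 0.954 = 5247
30–39: 9350 × 0.948 = 8864
40–49: 7550 × 0.935 = 7059
50+: 10850 × 0.931 + 6450 × 0.497 = 10101 + 3206 = 13307
→ [1498, 7471, 5247, 8864, 7059, 13307]
Period 2.
Births: 8864 × 0.082 = 727, 7059 × 0.081 = 572 ⇒ total 1299
10–19: 1498 × 0.964 = 1444
20–29: 7471 × 0.954 = 7127
30–39: 5247 × 0.948 = 4974
40–49: 8864 × 0.935 = 8288
50+: 7059 × 0.931 + 13307 × 0.497 = 6572 + 6614 = 13186
→ [1299, 1444, 7127, 4974, 8288, 13186]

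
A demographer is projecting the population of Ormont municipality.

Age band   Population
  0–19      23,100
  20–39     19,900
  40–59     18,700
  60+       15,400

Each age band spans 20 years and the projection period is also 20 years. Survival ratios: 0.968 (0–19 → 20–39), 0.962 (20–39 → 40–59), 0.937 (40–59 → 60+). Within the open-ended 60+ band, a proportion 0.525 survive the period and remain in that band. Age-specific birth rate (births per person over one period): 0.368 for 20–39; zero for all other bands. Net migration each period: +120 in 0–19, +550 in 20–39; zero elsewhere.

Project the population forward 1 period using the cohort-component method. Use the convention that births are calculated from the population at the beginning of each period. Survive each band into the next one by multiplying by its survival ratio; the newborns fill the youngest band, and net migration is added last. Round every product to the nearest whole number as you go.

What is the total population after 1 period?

75105

[period 1]
Births: 19900 × 0.368 = 7323
20–39: 23100 × 0.968 = 22361
40–59: 19900 × 0.962 = 19144
60+: 18700 × 0.937 + 15400 × 0.525 = 17522 + 8085 = 25607
Net migration: 0–19 + 120 → 7443; 20–39 + 550 → 22911
→ [7443, 22911, 19144, 25607]
Total after period 1: 7443 + 22911 + 19144 + 25607 = 75105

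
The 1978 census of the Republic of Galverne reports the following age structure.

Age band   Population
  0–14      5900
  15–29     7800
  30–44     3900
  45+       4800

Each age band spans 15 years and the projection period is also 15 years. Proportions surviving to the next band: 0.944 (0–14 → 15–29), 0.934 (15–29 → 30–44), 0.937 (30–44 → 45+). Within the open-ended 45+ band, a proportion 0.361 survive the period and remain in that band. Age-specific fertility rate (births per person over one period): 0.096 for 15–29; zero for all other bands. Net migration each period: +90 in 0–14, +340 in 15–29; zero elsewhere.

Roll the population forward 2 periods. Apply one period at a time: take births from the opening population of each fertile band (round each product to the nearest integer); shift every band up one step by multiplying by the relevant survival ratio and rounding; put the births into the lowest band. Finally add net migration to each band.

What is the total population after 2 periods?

Period 1:
Births: 7800 × 0.096 = 749
15–29: 5900 × 0.944 = 5570
30–44: 7800 × 0.934 = 7285
45+: 3900 × 0.937 + 4800 × 0.361 = 3654 + 1733 = 5387
Net migration: 0–14 + 90 → 839; 15–29 + 340 → 5910
→ [839, 5910, 7285, 5387]
Period 2:
Births: 5910 × 0.096 = 567
15–29: 839 × 0.944 = 792
30–44: 5910 × 0.934 = 5520
45+: 7285 × 0.937 + 5387 × 0.361 = 6826 + 1945 = 8771
Net migration: 0–14 + 90 → 657; 15–29 + 340 → 1132
→ [657, 1132, 5520, 8771]
Total after period 2: 657 + 1132 + 5520 + 8771 = 16080

16080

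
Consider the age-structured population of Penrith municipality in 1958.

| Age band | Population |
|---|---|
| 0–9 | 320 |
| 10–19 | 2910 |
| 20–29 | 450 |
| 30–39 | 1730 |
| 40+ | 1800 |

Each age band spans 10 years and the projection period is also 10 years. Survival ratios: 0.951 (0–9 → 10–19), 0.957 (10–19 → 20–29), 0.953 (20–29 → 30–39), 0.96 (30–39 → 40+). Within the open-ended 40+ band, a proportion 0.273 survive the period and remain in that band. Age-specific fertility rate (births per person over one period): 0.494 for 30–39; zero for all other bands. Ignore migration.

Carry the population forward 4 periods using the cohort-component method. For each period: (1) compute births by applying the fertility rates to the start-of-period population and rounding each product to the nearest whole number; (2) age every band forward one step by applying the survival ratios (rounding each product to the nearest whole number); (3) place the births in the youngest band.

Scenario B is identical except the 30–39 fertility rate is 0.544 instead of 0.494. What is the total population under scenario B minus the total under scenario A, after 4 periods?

235

After projecting period 1:
Births: 1730 × 0.494 = 855
10–19: 320 × 0.951 = 304
20–29: 2910 × 0.957 = 2785
30–39: 450 × 0.953 = 429
40+: 1730 × 0.96 + 1800 × 0.273 = 1661 + 491 = 2152
Population now: 0–9=855, 10–19=304, 20–29=2785, 30–39=429, 40+=2152
After projecting period 2:
Births: 429 × 0.494 = 212
10–19: 855 × 0.951 = 813
20–29: 304 × 0.957 = 291
30–39: 2785 × 0.953 = 2654
40+: 429 × 0.96 + 2152 × 0.273 = 412 + 587 = 999
Population now: 0–9=212, 10–19=813, 20–29=291, 30–39=2654, 40+=999
After projecting period 3:
Births: 2654 × 0.494 = 1311
10–19: 212 × 0.951 = 202
20–29: 813 × 0.957 = 778
30–39: 291 × 0.953 = 277
40+: 2654 × 0.96 + 999 × 0.273 = 2548 + 273 = 2821
Population now: 0–9=1311, 10–19=202, 20–29=778, 30–39=277, 40+=2821
After projecting period 4:
Births: 277 × 0.494 = 137
10–19: 1311 × 0.951 = 1247
20–29: 202 × 0.957 = 193
30–39: 778 × 0.953 = 741
40+: 277 × 0.96 + 2821 × 0.273 = 266 + 770 = 1036
Population now: 0–9=137, 10–19=1247, 20–29=193, 30–39=741, 40+=1036
Scenario A total after 4 periods: 3354
Scenario B projection —
After projecting period 1:
Births: 1730 × 0.544 = 941
10–19: 320 × 0.951 = 304
20–29: 2910 × 0.957 = 2785
30–39: 450 × 0.953 = 429
40+: 1730 × 0.96 + 1800 × 0.273 = 1661 + 491 = 2152
Population now: 0–9=941, 10–19=304, 20–29=2785, 30–39=429, 40+=2152
After projecting period 2:
Births: 429 × 0.544 = 233
10–19: 941 × 0.951 = 895
20–29: 304 × 0.957 = 291
30–39: 2785 × 0.953 = 2654
40+: 429 × 0.96 + 2152 × 0.273 = 412 + 587 = 999
Population now: 0–9=233, 10–19=895, 20–29=291, 30–39=2654, 40+=999
After projecting period 3:
Births: 2654 × 0.544 = 1444
10–19: 233 × 0.951 = 222
20–29: 895 × 0.957 = 857
30–39: 291 × 0.953 = 277
40+: 2654 × 0.96 + 999 × 0.273 = 2548 + 273 = 2821
Population now: 0–9=1444, 10–19=222, 20–29=857, 30–39=277, 40+=2821
After projecting period 4:
Births: 277 × 0.544 = 151
10–19: 1444 × 0.951 = 1373
20–29: 222 × 0.957 = 212
30–39: 857 × 0.953 = 817
40+: 277 × 0.96 + 2821 × 0.273 = 266 + 770 = 1036
Population now: 0–9=151, 10–19=1373, 20–29=212, 30–39=817, 40+=1036
Scenario B total after 4 periods: 3589
Difference B − A = 3589 − 3354 = 235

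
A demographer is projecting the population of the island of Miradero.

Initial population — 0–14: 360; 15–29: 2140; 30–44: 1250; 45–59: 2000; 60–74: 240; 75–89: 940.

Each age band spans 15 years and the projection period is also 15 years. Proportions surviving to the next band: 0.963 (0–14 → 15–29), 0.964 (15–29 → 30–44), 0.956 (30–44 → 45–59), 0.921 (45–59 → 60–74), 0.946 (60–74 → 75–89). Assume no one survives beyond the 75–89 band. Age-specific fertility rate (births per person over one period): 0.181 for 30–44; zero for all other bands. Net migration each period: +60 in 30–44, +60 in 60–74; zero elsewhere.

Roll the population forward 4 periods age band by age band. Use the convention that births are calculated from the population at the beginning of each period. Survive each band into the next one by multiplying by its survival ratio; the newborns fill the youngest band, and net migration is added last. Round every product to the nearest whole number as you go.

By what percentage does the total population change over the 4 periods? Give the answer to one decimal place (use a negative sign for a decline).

-56.3

(Groups numbered youngest = 1 to oldest = 6.)
Period 1.
Births: 1250 × 0.181 = 226
Group 2: 360 × 0.963 = 347
Group 3: 2140 × 0.964 = 2063
Group 4: 1250 × 0.956 = 1195
Group 5: 2000 × 0.921 = 1842
Group 6: 240 × 0.946 = 227
Net migration: Group 3 + 60 → 2123; Group 5 + 60 → 1902
→ [226, 347, 2123, 1195, 1902, 227]
Period 2.
Births: 2123 × 0.181 = 384
Group 2: 226 × 0.963 = 218
Group 3: 347 × 0.964 = 335
Group 4: 2123 × 0.956 = 2030
Group 5: 1195 × 0.921 = 1101
Group 6: 1902 × 0.946 = 1799
Net migration: Group 3 + 60 → 395; Group 5 + 60 → 1161
→ [384, 218, 395, 2030, 1161, 1799]
Period 3.
Births: 395 × 0.181 = 71
Group 2: 384 × 0.963 = 370
Group 3: 218 × 0.964 = 210
Group 4: 395 × 0.956 = 378
Group 5: 2030 × 0.921 = 1870
Group 6: 1161 × 0.946 = 1098
Net migration: Group 3 + 60 → 270; Group 5 + 60 → 1930
→ [71, 370, 270, 378, 1930, 1098]
Period 4.
Births: 270 × 0.181 = 49
Group 2: 71 × 0.963 = 68
Group 3: 370 × 0.964 = 357
Group 4: 270 × 0.956 = 258
Group 5: 378 × 0.921 = 348
Group 6: 1930 × 0.946 = 1826
Net migration: Group 3 + 60 → 417; Group 5 + 60 → 408
→ [49, 68, 417, 258, 408, 1826]
Total: 6930 → 3026; change = -3904; percentage change = -56.3%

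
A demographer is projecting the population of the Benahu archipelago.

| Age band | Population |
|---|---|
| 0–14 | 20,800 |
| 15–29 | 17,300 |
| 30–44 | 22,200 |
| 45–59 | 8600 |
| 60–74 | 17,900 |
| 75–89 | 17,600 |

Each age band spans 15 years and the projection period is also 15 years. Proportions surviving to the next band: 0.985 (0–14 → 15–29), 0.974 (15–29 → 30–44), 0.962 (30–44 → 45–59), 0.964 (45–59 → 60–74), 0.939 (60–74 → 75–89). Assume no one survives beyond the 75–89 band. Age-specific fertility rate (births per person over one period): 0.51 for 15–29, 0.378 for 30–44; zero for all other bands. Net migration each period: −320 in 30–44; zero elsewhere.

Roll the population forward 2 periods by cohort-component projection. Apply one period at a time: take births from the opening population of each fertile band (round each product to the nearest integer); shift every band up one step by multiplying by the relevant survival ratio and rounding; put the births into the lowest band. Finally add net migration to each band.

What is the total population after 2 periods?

97562

Numbering the groups 1..6 from youngest to oldest:
After projecting period 1:
Births: 17300 × 0.51 = 8823  |  22200 × 0.378 = 8392 ⇒ total 17215
Group 2: 20800 × 0.985 = 20488
Group 3: 17300 × 0.974 = 16850
Group 4: 22200 × 0.962 = 21356
Group 5: 8600 × 0.964 = 8290
Group 6: 17900 × 0.939 = 16808
Net migration: Group 3 − 320 → 16530
Population now: 0–14=17215, 15–29=20488, 30–44=16530, 45–59=21356, 60–74=8290, 75–89=16808
After projecting period 2:
Births: 20488 × 0.51 = 10449  |  16530 × 0.378 = 6248 ⇒ total 16697
Group 2: 17215 × 0.985 = 16957
Group 3: 20488 × 0.974 = 19955
Group 4: 16530 × 0.962 = 15902
Group 5: 21356 × 0.964 = 20587
Group 6: 8290 × 0.939 = 7784
Net migration: Group 3 − 320 → 19635
Population now: 0–14=16697, 15–29=16957, 30–44=19635, 45–59=15902, 60–74=20587, 75–89=7784
Total after period 2: 16697 + 16957 + 19635 + 15902 + 20587 + 7784 = 97562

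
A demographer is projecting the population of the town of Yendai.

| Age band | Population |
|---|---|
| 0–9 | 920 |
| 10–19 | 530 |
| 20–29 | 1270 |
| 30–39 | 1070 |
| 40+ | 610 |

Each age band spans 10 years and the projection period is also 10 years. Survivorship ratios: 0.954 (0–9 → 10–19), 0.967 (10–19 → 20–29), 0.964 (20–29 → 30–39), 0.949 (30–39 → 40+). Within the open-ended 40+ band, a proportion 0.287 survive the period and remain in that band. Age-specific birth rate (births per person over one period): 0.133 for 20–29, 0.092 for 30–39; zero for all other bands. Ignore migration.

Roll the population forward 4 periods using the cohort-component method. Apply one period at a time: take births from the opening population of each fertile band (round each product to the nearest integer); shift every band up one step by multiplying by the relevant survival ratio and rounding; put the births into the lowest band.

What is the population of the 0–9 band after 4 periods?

108

— Period 1 —
Births: 1270 * 0.133 = 169  |  1070 * 0.092 = 98 → 267
10–19: 920 * 0.954 = 878
20–29: 530 * 0.967 = 513
30–39: 1270 * 0.964 = 1224
40+: 1070 * 0.949 + 610 * 0.287 = 1015 + 175 = 1190
Giving 267 / 878 / 513 / 1224 / 1190.
— Period 2 —
Births: 513 * 0.133 = 68  |  1224 * 0.092 = 113 → 181
10–19: 267 * 0.954 = 255
20–29: 878 * 0.967 = 849
30–39: 513 * 0.964 = 495
40+: 1224 * 0.949 + 1190 * 0.287 = 1162 + 342 = 1504
Giving 181 / 255 / 849 / 495 / 1504.
— Period 3 —
Births: 849 * 0.133 = 113  |  495 * 0.092 = 46 → 159
10–19: 181 * 0.954 = 173
20–29: 255 * 0.967 = 247
30–39: 849 * 0.964 = 818
40+: 495 * 0.949 + 1504 * 0.287 = 470 + 432 = 902
Giving 159 / 173 / 247 / 818 / 902.
— Period 4 —
Births: 247 * 0.133 = 33  |  818 * 0.092 = 75 → 108
10–19: 159 * 0.954 = 152
20–29: 173 * 0.967 = 167
30–39: 247 * 0.964 = 238
40+: 818 * 0.949 + 902 * 0.287 = 776 + 259 = 1035
Giving 108 / 152 / 167 / 238 / 1035.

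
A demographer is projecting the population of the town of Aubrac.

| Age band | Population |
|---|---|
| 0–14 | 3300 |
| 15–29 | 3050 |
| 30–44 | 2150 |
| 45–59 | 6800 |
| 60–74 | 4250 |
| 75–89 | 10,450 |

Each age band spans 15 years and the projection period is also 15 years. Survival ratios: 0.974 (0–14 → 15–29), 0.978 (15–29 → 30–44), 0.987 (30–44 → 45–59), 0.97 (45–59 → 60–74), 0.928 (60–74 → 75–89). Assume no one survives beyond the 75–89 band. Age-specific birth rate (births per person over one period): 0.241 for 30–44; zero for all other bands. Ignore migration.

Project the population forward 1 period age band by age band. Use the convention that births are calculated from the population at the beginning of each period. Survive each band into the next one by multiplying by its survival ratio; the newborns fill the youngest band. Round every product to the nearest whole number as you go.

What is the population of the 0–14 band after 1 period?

— Period 1 —
Births: 2150 * 0.241 = 518
15–29: 3300 * 0.974 = 3214
30–44: 3050 * 0.978 = 2983
45–59: 2150 * 0.987 = 2122
60–74: 6800 * 0.97 = 6596
75–89: 4250 * 0.928 = 3944
Giving 518 / 3214 / 2983 / 2122 / 6596 / 3944.

518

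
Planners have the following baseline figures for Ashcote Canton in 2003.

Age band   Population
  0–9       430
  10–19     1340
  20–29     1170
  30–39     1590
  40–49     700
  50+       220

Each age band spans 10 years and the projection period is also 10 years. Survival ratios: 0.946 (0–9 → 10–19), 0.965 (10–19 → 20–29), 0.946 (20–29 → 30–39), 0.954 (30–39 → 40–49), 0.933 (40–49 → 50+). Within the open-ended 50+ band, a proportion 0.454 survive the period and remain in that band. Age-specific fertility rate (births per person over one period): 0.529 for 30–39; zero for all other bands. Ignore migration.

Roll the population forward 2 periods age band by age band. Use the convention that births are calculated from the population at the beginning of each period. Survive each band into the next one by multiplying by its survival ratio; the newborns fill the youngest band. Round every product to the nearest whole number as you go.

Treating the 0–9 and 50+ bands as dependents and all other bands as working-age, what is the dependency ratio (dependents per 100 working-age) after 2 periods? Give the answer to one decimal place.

67.6

(Bands numbered youngest = 1 to oldest = 6.)
[period 1]
Births: 1590 × 0.529 = 841
Band 2: 430 × 0.946 = 407
Band 3: 1340 × 0.965 = 1293
Band 4: 1170 × 0.946 = 1107
Band 5: 1590 × 0.954 = 1517
Band 6: 700 × 0.933 + 220 × 0.454 = 653 + 100 = 753
→ [841, 407, 1293, 1107, 1517, 753]
[period 2]
Births: 1107 × 0.529 = 586
Band 2: 841 × 0.946 = 796
Band 3: 407 × 0.965 = 393
Band 4: 1293 × 0.946 = 1223
Band 5: 1107 × 0.954 = 1056
Band 6: 1517 × 0.933 + 753 × 0.454 = 1415 + 342 = 1757
→ [586, 796, 393, 1223, 1056, 1757]
Dependents (band 0–9 + band 50+) = 586 + 1757 = 2343; working-age = 3468; ratio = 2343/3468 × 100 = 67.6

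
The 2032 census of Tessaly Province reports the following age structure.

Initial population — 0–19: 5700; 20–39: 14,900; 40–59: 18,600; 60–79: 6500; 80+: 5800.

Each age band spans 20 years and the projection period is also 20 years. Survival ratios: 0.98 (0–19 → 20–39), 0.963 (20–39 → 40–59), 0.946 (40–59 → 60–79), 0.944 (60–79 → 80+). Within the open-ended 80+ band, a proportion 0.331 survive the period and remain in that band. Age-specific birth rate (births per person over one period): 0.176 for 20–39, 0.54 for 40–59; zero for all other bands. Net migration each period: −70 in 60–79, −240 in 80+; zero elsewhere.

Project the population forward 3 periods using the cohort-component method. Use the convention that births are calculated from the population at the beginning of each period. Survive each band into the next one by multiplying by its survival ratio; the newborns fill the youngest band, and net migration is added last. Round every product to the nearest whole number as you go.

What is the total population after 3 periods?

Period 1:
Births: 14900 × 0.176 = 2622 ; 18600 × 0.54 = 10044 — total 12666
20–39: 5700 × 0.98 = 5586
40–59: 14900 × 0.963 = 14349
60–79: 18600 × 0.946 = 17596
80+: 6500 × 0.944 + 5800 × 0.331 = 6136 + 1920 = 8056
Net migration: 60–79 − 70 → 17526; 80+ − 240 → 7816
Population now: 0–19=12666, 20–39=5586, 40–59=14349, 60–79=17526, 80+=7816
Period 2:
Births: 5586 × 0.176 = 983 ; 14349 × 0.54 = 7748 — total 8731
20–39: 12666 × 0.98 = 12413
40–59: 5586 × 0.963 = 5379
60–79: 14349 × 0.946 = 13574
80+: 17526 × 0.944 + 7816 × 0.331 = 16545 + 2587 = 19132
Net migration: 60–79 − 70 → 13504; 80+ − 240 → 18892
Population now: 0–19=8731, 20–39=12413, 40–59=5379, 60–79=13504, 80+=18892
Period 3:
Births: 12413 × 0.176 = 2185 ; 5379 × 0.54 = 2905 — total 5090
20–39: 8731 × 0.98 = 8556
40–59: 12413 × 0.963 = 11954
60–79: 5379 × 0.946 = 5089
80+: 13504 × 0.944 + 18892 × 0.331 = 12748 + 6253 = 19001
Net migration: 60–79 − 70 → 5019; 80+ − 240 → 18761
Population now: 0–19=5090, 20–39=8556, 40–59=11954, 60–79=5019, 80+=18761
Total after period 3: 5090 + 8556 + 11954 + 5019 + 18761 = 49380

49380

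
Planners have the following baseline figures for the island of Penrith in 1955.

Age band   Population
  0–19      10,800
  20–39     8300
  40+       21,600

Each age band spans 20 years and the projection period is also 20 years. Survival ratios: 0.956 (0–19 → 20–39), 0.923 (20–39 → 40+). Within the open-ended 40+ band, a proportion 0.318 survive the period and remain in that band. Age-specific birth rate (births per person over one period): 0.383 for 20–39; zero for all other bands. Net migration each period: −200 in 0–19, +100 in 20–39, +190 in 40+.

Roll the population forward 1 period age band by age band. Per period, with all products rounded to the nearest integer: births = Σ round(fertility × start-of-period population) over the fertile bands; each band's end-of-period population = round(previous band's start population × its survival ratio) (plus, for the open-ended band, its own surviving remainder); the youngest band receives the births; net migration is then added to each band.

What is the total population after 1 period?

28124

Let group 1 be 0–19 through group 3 = 40+.
[period 1]
Births: 8300 × 0.383 = 3179
Group 2: 10800 × 0.956 = 10325
Group 3: 8300 × 0.923 + 21600 × 0.318 = 7661 + 6869 = 14530
Net migration: Group 1 − 200 → 2979; Group 2 + 100 → 10425; Group 3 + 190 → 14720
Giving 2979 / 10425 / 14720.
Total after period 1: 2979 + 10425 + 14720 = 28124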